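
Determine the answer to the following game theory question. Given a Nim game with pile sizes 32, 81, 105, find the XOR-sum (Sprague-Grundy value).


We need the XOR (exclusive or) of all pile sizes.
After XOR-ing pile 1 (size 32): 0 XOR 32 = 32
After XOR-ing pile 2 (size 81): 32 XOR 81 = 113
After XOR-ing pile 3 (size 105): 113 XOR 105 = 24
The Nim-value of this position is 24.

24


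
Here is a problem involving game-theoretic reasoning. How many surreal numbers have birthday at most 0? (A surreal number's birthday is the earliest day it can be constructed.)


Day 0: {|} = 0 is born. Count = 1.
Day n: the number of surreal numbers born by day n is 2^(n+1) - 1.
By day 0: 2^1 - 1 = 1
By day 0: 1 surreal numbers.

1


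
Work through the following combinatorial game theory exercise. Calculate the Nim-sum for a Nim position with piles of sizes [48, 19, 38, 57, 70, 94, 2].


We need the XOR (exclusive or) of all pile sizes.
After XOR-ing pile 1 (size 48): 0 XOR 48 = 48
After XOR-ing pile 2 (size 19): 48 XOR 19 = 35
After XOR-ing pile 3 (size 38): 35 XOR 38 = 5
After XOR-ing pile 4 (size 57): 5 XOR 57 = 60
After XOR-ing pile 5 (size 70): 60 XOR 70 = 122
After XOR-ing pile 6 (size 94): 122 XOR 94 = 36
After XOR-ing pile 7 (size 2): 36 XOR 2 = 38
The Nim-value of this position is 38.

38


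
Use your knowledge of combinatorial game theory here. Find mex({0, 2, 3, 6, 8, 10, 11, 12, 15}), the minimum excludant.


Set = {0, 2, 3, 6, 8, 10, 11, 12, 15}
0 is in the set.
1 is NOT in the set. This is the mex.
mex = 1

1


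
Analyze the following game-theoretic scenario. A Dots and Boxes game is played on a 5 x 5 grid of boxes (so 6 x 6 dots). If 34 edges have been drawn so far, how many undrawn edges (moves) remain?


Grid: 5 x 5 boxes, i.e. 6 rows and 6 columns of dots.
Horizontal edges: (rows + 1) * cols = 6 * 5 = 30
Vertical edges: rows * (cols + 1) = 5 * 6 = 30
Total edges: 30 + 30 = 60
Edges drawn: 34
Remaining: 60 - 34 = 26

26


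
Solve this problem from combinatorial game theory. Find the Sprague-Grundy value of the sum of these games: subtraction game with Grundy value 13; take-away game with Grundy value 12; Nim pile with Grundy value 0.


By the Sprague-Grundy theorem, the Grundy value of a sum of games is the XOR of individual Grundy values.
subtraction game: Grundy value = 13. Running XOR: 0 XOR 13 = 13
take-away game: Grundy value = 12. Running XOR: 13 XOR 12 = 1
Nim pile: Grundy value = 0. Running XOR: 1 XOR 0 = 1
The combined Grundy value is 1.

1


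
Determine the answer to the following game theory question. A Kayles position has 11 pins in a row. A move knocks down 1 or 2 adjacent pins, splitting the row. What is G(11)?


Kayles: a move removes 1 or 2 adjacent pins from a contiguous row.
Removing pins from a row of k leaves two independent rows (a, b) with a + b = k - 1 (one pin) or a + b = k - 2 (two pins); an end removal gives a = 0.
By Sprague-Grundy, G(k) = mex{ G(a) XOR G(b) } over all these splits. G(0) = 0.
G(1): splits (0,0):0^0=0 -> mex({0}) = 1
G(2): splits (0,1):0^1=1 (0,0):0^0=0 -> mex({0, 1}) = 2
G(3): splits (0,2):0^2=2 (1,1):1^1=0 (0,1):0^1=1 -> mex({0, 1, 2}) = 3
G(4): splits (0,3):0^3=3 (1,2):1^2=3 (0,2):0^2=2 (1,1):1^1=0 -> mex({0, 2, 3}) = 1
G(5): splits (0,4):0^1=1 (1,3):1^3=2 (2,2):2^2=0 (0,3):0^3=3 (1,2):1^2=3 -> mex({0, 1, 2, 3}) = 4
G(6) = mex({0, 1, 2, 4}) = 3
G(7) = mex({0, 1, 3, 4, 5}) = 2
G(8) = mex({0, 2, 3, 5, 6}) = 1
G(9) = mex({0, 1, 2, 3, 6, 7}) = 4
G(10) = mex({0, 1, 3, 4, 5, 7}) = 2
G(11) = mex({0, 1, 2, 3, 4, 5}) = 6
Therefore G(11) = 6.

6


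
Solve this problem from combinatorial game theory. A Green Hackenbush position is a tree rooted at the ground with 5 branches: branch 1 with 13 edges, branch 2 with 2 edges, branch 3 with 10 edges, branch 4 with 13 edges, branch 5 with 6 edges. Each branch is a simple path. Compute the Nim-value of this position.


The tree has 5 branches from the ground vertex.
In Green Hackenbush, the Nim-value of a simple path of length k is k.
Branch 1: length 13, Nim-value = 13
Branch 2: length 2, Nim-value = 2
Branch 3: length 10, Nim-value = 10
Branch 4: length 13, Nim-value = 13
Branch 5: length 6, Nim-value = 6
Total Nim-value = XOR of all branch values:
0 XOR 13 = 13
13 XOR 2 = 15
15 XOR 10 = 5
5 XOR 13 = 8
8 XOR 6 = 14
Nim-value of the tree = 14

14


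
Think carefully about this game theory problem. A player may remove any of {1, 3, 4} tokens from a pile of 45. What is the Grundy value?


The subtraction set is S = {1, 3, 4}.
G(k) = mex{ G(k - s) : s in S, s <= k }. We compute iteratively: G(0) = 0.
G(1) = mex({0}) = 1
G(2) = mex({1}) = 0
G(3) = mex({0}) = 1
G(4) = mex({0, 1}) = 2
G(5) = mex({0, 1, 2}) = 3
G(6) = mex({0, 1, 3}) = 2
G(7) = mex({1, 2}) = 0
G(8) = mex({0, 2, 3}) = 1
G(9) = mex({1, 2, 3}) = 0
G(10) = mex({0, 2}) = 1
Observe that G(7)..G(10) = 0, 1, 0, 1 repeats G(0)..G(3) = 0, 1, 0, 1.
For k >= max(S) = 4, G(k) is determined by the previous 4 values G(k-4)..G(k-1); a window of 4 consecutive values has recurred shifted by 7, so by induction G(k + 7) = G(k) for all k >= 0: the sequence is periodic from the start with period 7.
One period: G(0..6) = 0, 1, 0, 1, 2, 3, 2.
45 mod 7 = 3, so G(45) = G(3) = 1.

1


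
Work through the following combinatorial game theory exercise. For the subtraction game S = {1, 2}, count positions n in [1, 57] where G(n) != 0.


Subtraction set S = {1, 2}, so G(n) = n mod 3.
G(n) = 0 when n is a multiple of 3.
Multiples of 3 in [1, 57]: 19
N-positions (nonzero Grundy) = 57 - 19 = 38

38


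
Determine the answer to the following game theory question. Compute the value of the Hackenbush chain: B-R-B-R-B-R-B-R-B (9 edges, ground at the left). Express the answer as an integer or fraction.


Edges (from ground): B-R-B-R-B-R-B-R-B
By Berlekamp's sign-expansion rule, a Blue-Red Hackenbush stalk has the value of the surreal number whose sign sequence is the edge sequence with B -> + and R -> -.
Sign sequence: +-+-+-+-+
Trace the sign expansion in the surreal number tree, starting from 0:
Edge 1: B (sign +) -> bounds (0, +inf), value = 1
Edge 2: R (sign -) -> bounds (0, 1), value = 1/2
Edge 3: B (sign +) -> bounds (1/2, 1), value = 3/4
Edge 4: R (sign -) -> bounds (1/2, 3/4), value = 5/8
Edge 5: B (sign +) -> bounds (5/8, 3/4), value = 11/16
Edge 6: R (sign -) -> bounds (5/8, 11/16), value = 21/32
Edge 7: B (sign +) -> bounds (21/32, 11/16), value = 43/64
Edge 8: R (sign -) -> bounds (21/32, 43/64), value = 85/128
Edge 9: B (sign +) -> bounds (85/128, 43/64), value = 171/256
Game value = 171/256

171/256


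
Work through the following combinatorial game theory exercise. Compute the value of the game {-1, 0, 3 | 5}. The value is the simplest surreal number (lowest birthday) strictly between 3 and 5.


Left options: {-1, 0, 3}, max = 3
Right options: {5}, min = 5
All options are numbers and max(Left) < min(Right), so by the simplicity theorem the value is the simplest (earliest-born) number strictly between 3 and 5.
The only integer strictly between 3 and 5 is 4.
No non-integer in the interval can be simpler: if x is a non-integer in the interval, then floor(x) or ceil(x) also lies in the interval (the interval contains an integer), and both are proper prefixes of x's sign expansion, i.e. born earlier. So the game value is 4.
Game value = 4

4


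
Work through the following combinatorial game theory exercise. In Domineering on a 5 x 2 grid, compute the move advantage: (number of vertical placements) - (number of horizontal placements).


Board is 5 x 2 (rows x cols).
Left (vertical) placements: (rows-1) * cols = 4 * 2 = 8
Right (horizontal) placements: rows * (cols-1) = 5 * 1 = 5
Advantage = Left - Right = 8 - 5 = 3

3


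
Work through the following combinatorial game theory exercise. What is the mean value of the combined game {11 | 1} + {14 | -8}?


G1 = {11 | 1}, G2 = {14 | -8}
Each is a switch {a | b} with numbers a > b; its mean value is (a + b)/2, and mean value is additive over game sums: m(G1 + G2) = m(G1) + m(G2).
Mean of G1 = (11 + (1))/2 = 12/2 = 6
Mean of G2 = (14 + (-8))/2 = 6/2 = 3
Mean of G1 + G2 = 6 + 3 = 9

9


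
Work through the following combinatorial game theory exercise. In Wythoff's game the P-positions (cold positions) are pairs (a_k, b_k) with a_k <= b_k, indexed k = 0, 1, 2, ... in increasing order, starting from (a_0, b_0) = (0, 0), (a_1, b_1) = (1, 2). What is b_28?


By Wythoff's theorem, a_k = floor(k * phi) and b_k = floor(k * phi^2) = a_k + k, where phi = (1 + sqrt(5))/2 is the golden ratio.
phi = (1 + sqrt(5))/2 = 1.618034
phi^2 = phi + 1 = 2.618034
k = 28
k * phi^2 = 28 * 2.618034 = 73.304952
b_28 = floor(k * phi^2) = 73 (check: a_28 + k = 45 + 28 = 73)

73


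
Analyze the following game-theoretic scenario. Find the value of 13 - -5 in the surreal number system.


x = 13, y = -5
x - y = 13 - -5 = 18

18


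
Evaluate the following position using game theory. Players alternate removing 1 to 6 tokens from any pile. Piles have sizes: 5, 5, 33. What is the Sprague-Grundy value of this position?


Subtraction set: {1, 2, 3, 4, 5, 6}
For this subtraction set, G(n) = n mod 7 (period = max + 1 = 7).
Pile 1 (size 5): G(5) = 5 mod 7 = 5
Pile 2 (size 5): G(5) = 5 mod 7 = 5
Pile 3 (size 33): G(33) = 33 mod 7 = 5
Total Grundy value = XOR of all: 5 XOR 5 XOR 5 = 5

5


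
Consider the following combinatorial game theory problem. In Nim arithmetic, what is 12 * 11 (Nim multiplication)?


Nim multiplication is bilinear over XOR: (u XOR v) * w = (u*w) XOR (v*w).
So we split each operand into its bit components and XOR the pairwise Nim products.
12 = 4 + 8 (as XOR of powers of 2).
11 = 1 + 2 + 8 (as XOR of powers of 2).
Using the standard Nim-product table on single bits:
  2*2 = 3,   2*4 = 8,   2*8 = 12,
  4*4 = 6,   4*8 = 11,  8*8 = 13,
and  1*x = x (identity), k*l = l*k (commutative).
Pairwise Nim products:
  4 * 1 = 4
  4 * 2 = 8
  4 * 8 = 11
  8 * 1 = 8
  8 * 2 = 12
  8 * 8 = 13
XOR them: 4 XOR 8 XOR 11 XOR 8 XOR 12 XOR 13 = 14.
Result: 12 * 11 = 14 (in Nim).

14


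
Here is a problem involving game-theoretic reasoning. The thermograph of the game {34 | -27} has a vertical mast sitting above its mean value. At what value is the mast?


Game = {34 | -27}, a switch {a | b} with numbers a > b.
Its thermograph has left wall a - t and right wall b + t, which meet at t = (a - b)/2, where both equal (a + b)/2. So the mast (mean value) is at (a + b)/2.
Mean = (34 + (-27))/2 = 7/2 = 7/2

7/2


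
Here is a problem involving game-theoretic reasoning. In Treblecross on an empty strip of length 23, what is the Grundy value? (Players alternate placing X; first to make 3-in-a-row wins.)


Treblecross: place X on empty cells; 3-in-a-row wins.
Playing within two cells of an existing X lets the opponent win at once, so sensible play treats the cells i-2..i+2 around each X as dead. The player left with no safe cell loses, so this is a normal-play take-away game on strips of safe cells.
Placing X at cell i (0-indexed) of a strip of k safe cells leaves independent strips of sizes max(0, i-2) and max(0, k-i-3). Hence G(k) = mex{ G(max(0,i-2)) XOR G(max(0,k-i-3)) : 0 <= i < k }, with G(0) = 0.
G(1): splits (0,0):0^0=0 -> mex({0}) = 1
G(2): splits (0,0):0^0=0 -> mex({0}) = 1
G(3): splits (0,0):0^0=0 -> mex({0}) = 1
G(4): splits (0,1):0^1=1 (0,0):0^0=0 -> mex({0, 1}) = 2
G(5): splits (0,2):0^1=1 (0,1):0^1=1 (0,0):0^0=0 -> mex({0, 1}) = 2
G(6) = mex({1}) = 0
G(7) = mex({0, 1, 2}) = 3
G(8) = mex({0, 1, 2}) = 3
G(9) = mex({0, 2}) = 1
G(10) = mex({0, 2, 3}) = 1
G(11) = mex({0, 3}) = 1
G(12) = mex({1, 3}) = 0
G(13) = mex({0, 1, 2, 3}) = 4
G(14) = mex({0, 1, 2}) = 3
G(15) = mex({0, 1, 2}) = 3
G(16) = mex({0, 1, 2, 4}) = 3
G(17) = mex({0, 1, 3, 4}) = 2
G(18) = mex({0, 1, 3, 4}) = 2
G(19) = mex({0, 1, 3, 5}) = 2
G(20) = mex({0, 1, 2, 3, 5}) = 4
G(21) = mex({0, 1, 2, 3, 5}) = 4
G(22) = mex({1, 2, 6}) = 0
G(23) = mex({0, 1, 2, 3, 4, 6}) = 5
Therefore G(23) = 5.

5


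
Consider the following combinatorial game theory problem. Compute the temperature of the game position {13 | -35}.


The game is {13 | -35}, a switch {a | b} with numbers a > b.
Cooling {a | b} by t gives {a - t | b + t}, which stops being hot when a - t = b + t, i.e. at t = (a - b)/2. So the temperature of a switch is (a - b)/2.
Temperature = (Left option - Right option) / 2
= (13 - (-35)) / 2
= 48 / 2
= 24

24


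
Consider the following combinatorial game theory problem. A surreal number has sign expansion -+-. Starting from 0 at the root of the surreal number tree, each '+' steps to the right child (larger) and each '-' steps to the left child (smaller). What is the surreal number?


Sign expansion: -+-
Rule: track bounds (lo, hi), initially (-inf, +inf). On '+', the current value becomes lo and we move to the simplest number in (value, hi): value + 1 if hi = +inf, otherwise the midpoint (value + hi)/2. On '-', the current value becomes hi and we move to value - 1 if lo = -inf, otherwise the midpoint (lo + value)/2.
Start at 0.
Step 1: sign = -, move left. Bounds: (-inf, 0). Value = -1
Step 2: sign = +, move right. Bounds: (-1, 0). Value = -1/2
Step 3: sign = -, move left. Bounds: (-1, -1/2). Value = -3/4
The surreal number with sign expansion -+- is -3/4.

-3/4


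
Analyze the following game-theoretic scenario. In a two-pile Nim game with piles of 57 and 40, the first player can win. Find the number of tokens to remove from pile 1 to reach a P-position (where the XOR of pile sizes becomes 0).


Piles: 57 and 40
Current XOR: 57 XOR 40 = 17 (non-zero, so this is an N-position).
To make the XOR zero, we need to find a move that balances the piles.
For pile 1 (size 57): target = 57 XOR 17 = 40
We reduce pile 1 from 57 to 40.
Tokens removed: 57 - 40 = 17
Verification: 40 XOR 40 = 0

17


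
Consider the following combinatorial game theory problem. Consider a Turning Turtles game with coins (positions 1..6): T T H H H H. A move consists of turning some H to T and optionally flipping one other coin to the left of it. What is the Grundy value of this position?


Coins: T T H H H H
Key fact: a single head at position k behaves exactly like a Nim heap of size k (turning it to T and optionally flipping a coin at j < k corresponds to moving the heap from k to j, or to 0), and heads combine as a disjunctive sum (two heads at the same place would cancel, matching j XOR j = 0). So the Nim-value is the XOR of the 1-indexed positions of the heads.
Face-up positions (1-indexed): [3, 4, 5, 6]
XOR 0 with 3: 0 XOR 3 = 3
XOR 3 with 4: 3 XOR 4 = 7
XOR 7 with 5: 7 XOR 5 = 2
XOR 2 with 6: 2 XOR 6 = 4
Nim-value = 4

4


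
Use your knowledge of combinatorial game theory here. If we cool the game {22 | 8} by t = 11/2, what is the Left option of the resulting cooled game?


Original game: {22 | 8} (a switch {a | b} with a > b).
Cooling by t (for t below the temperature (a - b)/2 = 7) taxes each move by t: {a | b} cooled by t is {a - t | b + t}.
Cooling amount: t = 11/2
Cooled Left option: 22 - 11/2 = 33/2
Cooled Right option: 8 + 11/2 = 27/2
Cooled game: {33/2 | 27/2}
Left option = 33/2

33/2


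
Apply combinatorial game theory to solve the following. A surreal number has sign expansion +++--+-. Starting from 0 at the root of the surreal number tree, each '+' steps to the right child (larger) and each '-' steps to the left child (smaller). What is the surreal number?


Sign expansion: +++--+-
Rule: track bounds (lo, hi), initially (-inf, +inf). On '+', the current value becomes lo and we move to the simplest number in (value, hi): value + 1 if hi = +inf, otherwise the midpoint (value + hi)/2. On '-', the current value becomes hi and we move to value - 1 if lo = -inf, otherwise the midpoint (lo + value)/2.
Start at 0.
Step 1: sign = +, move right. Bounds: (0, +inf). Value = 1
Step 2: sign = +, move right. Bounds: (1, +inf). Value = 2
Step 3: sign = +, move right. Bounds: (2, +inf). Value = 3
Step 4: sign = -, move left. Bounds: (2, 3). Value = 5/2
Step 5: sign = -, move left. Bounds: (2, 5/2). Value = 9/4
Step 6: sign = +, move right. Bounds: (9/4, 5/2). Value = 19/8
Step 7: sign = -, move left. Bounds: (9/4, 19/8). Value = 37/16
The surreal number with sign expansion +++--+- is 37/16.

37/16


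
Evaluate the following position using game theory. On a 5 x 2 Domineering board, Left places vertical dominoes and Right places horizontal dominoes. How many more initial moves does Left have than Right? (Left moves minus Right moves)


Board is 5 x 2 (rows x cols).
Left (vertical) placements: (rows-1) * cols = 4 * 2 = 8
Right (horizontal) placements: rows * (cols-1) = 5 * 1 = 5
Advantage = Left - Right = 8 - 5 = 3

3


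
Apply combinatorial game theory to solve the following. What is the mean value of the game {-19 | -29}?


Game = {-19 | -29}, a switch {a | b} with numbers a > b.
Its thermograph has left wall a - t and right wall b + t, which meet at t = (a - b)/2, where both equal (a + b)/2. So the mast (mean value) is at (a + b)/2.
Mean = (-19 + (-29))/2 = -48/2 = -24

-24


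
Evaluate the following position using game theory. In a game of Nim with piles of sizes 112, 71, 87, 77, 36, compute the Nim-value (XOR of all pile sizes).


We need the XOR (exclusive or) of all pile sizes.
After XOR-ing pile 1 (size 112): 0 XOR 112 = 112
After XOR-ing pile 2 (size 71): 112 XOR 71 = 55
After XOR-ing pile 3 (size 87): 55 XOR 87 = 96
After XOR-ing pile 4 (size 77): 96 XOR 77 = 45
After XOR-ing pile 5 (size 36): 45 XOR 36 = 9
The Nim-value of this position is 9.

9


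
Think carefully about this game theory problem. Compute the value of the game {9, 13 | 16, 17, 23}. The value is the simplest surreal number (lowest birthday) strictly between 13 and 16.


Left options: {9, 13}, max = 13
Right options: {16, 17, 23}, min = 16
All options are numbers and max(Left) < min(Right), so by the simplicity theorem the value is the simplest (earliest-born) number strictly between 13 and 16.
Integers 14 through 15 all lie strictly between 13 and 16.
Among integers, the simplest (lowest birthday = smallest |n|; 0 is born on day 0, +-n on day n) is 14.
No non-integer in the interval can be simpler: if x is a non-integer in the interval, then floor(x) or ceil(x) also lies in the interval (the interval contains an integer), and both are proper prefixes of x's sign expansion, i.e. born earlier. So the game value is 14.
Game value = 14

14


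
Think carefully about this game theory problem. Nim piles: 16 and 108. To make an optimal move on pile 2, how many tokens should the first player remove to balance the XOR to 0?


Piles: 16 and 108
Current XOR: 16 XOR 108 = 124 (non-zero, so this is an N-position).
To make the XOR zero, we need to find a move that balances the piles.
For pile 2 (size 108): target = 108 XOR 124 = 16
We reduce pile 2 from 108 to 16.
Tokens removed: 108 - 16 = 92
Verification: 16 XOR 16 = 0

92


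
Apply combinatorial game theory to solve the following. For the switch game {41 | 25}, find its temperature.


The game is {41 | 25}, a switch {a | b} with numbers a > b.
Cooling {a | b} by t gives {a - t | b + t}, which stops being hot when a - t = b + t, i.e. at t = (a - b)/2. So the temperature of a switch is (a - b)/2.
Temperature = (Left option - Right option) / 2
= (41 - (25)) / 2
= 16 / 2
= 8

8


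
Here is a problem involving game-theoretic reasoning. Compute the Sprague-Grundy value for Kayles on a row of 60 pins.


Kayles: a move removes 1 or 2 adjacent pins from a contiguous row.
Removing pins from a row of k leaves two independent rows (a, b) with a + b = k - 1 (one pin) or a + b = k - 2 (two pins); an end removal gives a = 0.
By Sprague-Grundy, G(k) = mex{ G(a) XOR G(b) } over all these splits. G(0) = 0.
G(1): splits (0,0):0^0=0 -> mex({0}) = 1
G(2): splits (0,1):0^1=1 (0,0):0^0=0 -> mex({0, 1}) = 2
G(3): splits (0,2):0^2=2 (1,1):1^1=0 (0,1):0^1=1 -> mex({0, 1, 2}) = 3
G(4): splits (0,3):0^3=3 (1,2):1^2=3 (0,2):0^2=2 (1,1):1^1=0 -> mex({0, 2, 3}) = 1
G(5): splits (0,4):0^1=1 (1,3):1^3=2 (2,2):2^2=0 (0,3):0^3=3 (1,2):1^2=3 -> mex({0, 1, 2, 3}) = 4
G(6) = mex({0, 1, 2, 4}) = 3
G(7) = mex({0, 1, 3, 4, 5}) = 2
G(8) = mex({0, 2, 3, 5, 6}) = 1
G(9) = mex({0, 1, 2, 3, 6, 7}) = 4
G(10) = mex({0, 1, 3, 4, 5, 7}) = 2
G(11) = mex({0, 1, 2, 3, 4, 5}) = 6
G(12) = mex({0, 1, 2, 3, 5, 6, 7}) = 4
G(13) = mex({0, 2, 3, 4, 6, 7}) = 1
G(14) = mex({0, 1, 4, 5, 6, 7}) = 2
G(15) = mex({0, 1, 2, 3, 4, 5, 6}) = 7
G(16) = mex({0, 2, 3, 5, 6, 7}) = 1
G(17) = mex({0, 1, 2, 3, 5, 6, 7}) = 4
G(18) = mex({0, 1, 2, 4, 5, 6}) = 3
G(19) = mex({0, 1, 3, 4, 5, 7}) = 2
G(20) = mex({0, 2, 3, 4, 5, 6, 7}) = 1
G(21) = mex({0, 1, 2, 3, 5, 6, 7}) = 4
G(22) = mex({0, 1, 2, 3, 4, 5, 7}) = 6
G(23) = mex({0, 1, 2, 3, 4, 5, 6}) = 7
G(24) = mex({0, 1, 2, 3, 5, 6, 7}) = 4
G(25) = mex({0, 2, 3, 4, 6, 7}) = 1
G(26) = mex({0, 1, 3, 4, 5, 6, 7}) = 2
G(27) = mex({0, 1, 2, 3, 4, 5, 6, 7}) = 8
G(28) = mex({0, 1, 2, 3, 4, 6, 7, 8}) = 5
G(29) = mex({0, 1, 2, 3, 5, 6, 7, 8, 9}) = 4
G(30) = mex({0, 1, 2, 3, 4, 5, 6, 9, 10}) = 7
G(31) = mex({0, 1, 3, 4, 5, 7, 10, 11}) = 2
G(32) = mex({0, 2, 3, 4, 5, 6, 7, 9, 11}) = 1
G(33) = mex({0, 1, 2, 3, 4, 5, 6, 7, 9, 12}) = 8
G(34) = mex({0, 1, 2, 3, 4, 5, 7, 8, 11, 12}) = 6
G(35) = mex({0, 1, 2, 3, 4, 5, 6, 8, 9, 10, 11}) = 7
G(36) = mex({0, 1, 2, 3, 5, 6, 7, 9, 10}) = 4
G(37) = mex({0, 2, 3, 4, 6, 7, 9, 10, 11, 12}) = 1
G(38) = mex({0, 1, 3, 4, 5, 6, 7, 9, 10, 11, 12}) = 2
G(39) = mex({0, 1, 2, 4, 5, 6, 7, 9, 10, 12, 14}) = 3
G(40) = mex({0, 2, 3, 4, 6, 7, 11, 12, 14}) = 1
G(41) = mex({0, 1, 2, 3, 5, 6, 7, 9, 10, 11, 12}) = 4
G(42) = mex({0, 1, 2, 3, 4, 5, 6, 9, 10}) = 7
G(43) = mex({0, 1, 3, 4, 5, 7, 9, 10, 12, 15}) = 2
G(44) = mex({0, 2, 3, 4, 5, 6, 7, 9, 10, 12, 15}) = 1
G(45) = mex({0, 1, 2, 3, 4, 5, 6, 7, 9, 10, 12, 14}) = 8
G(46) = mex({0, 1, 3, 4, 5, 7, 8, 11, 12, 14}) = 2
G(47) = mex({0, 1, 2, 3, 4, 5, 6, 8, 9, 10, 11, 12}) = 7
G(48) = mex({0, 1, 2, 3, 5, 6, 7, 9, 10}) = 4
G(49) = mex({0, 2, 3, 4, 6, 7, 9, 10, 11, 12, 15}) = 1
G(50) = mex({0, 1, 4, 5, 6, 7, 9, 11, 12, 14, 15}) = 2
G(51) = mex({0, 1, 2, 3, 4, 5, 6, 7, 9, 12, 14, 15}) = 8
G(52) = mex({0, 2, 3, 4, 5, 6, 7, 8, 11, 12, 15}) = 1
G(53) = mex({0, 1, 2, 3, 5, 6, 7, 8, 9, 10, 11, 12}) = 4
G(54) = mex({0, 1, 2, 3, 4, 5, 6, 9, 10}) = 7
G(55) = mex({0, 1, 3, 4, 5, 7, 9, 10, 11, 12}) = 2
G(56) = mex({0, 2, 3, 4, 5, 6, 7, 9, 10, 11, 12, 13, 14}) = 1
G(57) = mex({0, 1, 2, 3, 5, 6, 7, 9, 10, 12, 13, 14, 15}) = 4
G(58) = mex({0, 1, 3, 4, 5, 7, 11, 12, 14, 15}) = 2
G(59) = mex({0, 1, 2, 3, 4, 5, 6, 9, 10, 11, 12, 15}) = 7
G(60) = mex({0, 1, 2, 3, 5, 6, 7, 9, 10}) = 4
Therefore G(60) = 4.

4


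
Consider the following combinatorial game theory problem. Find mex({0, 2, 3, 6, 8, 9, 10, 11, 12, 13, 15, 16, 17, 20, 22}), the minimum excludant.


Set = {0, 2, 3, 6, 8, 9, 10, 11, 12, 13, 15, 16, 17, 20, 22}
0 is in the set.
1 is NOT in the set. This is the mex.
mex = 1

1


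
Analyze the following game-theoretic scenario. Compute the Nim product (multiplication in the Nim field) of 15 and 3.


Nim multiplication is bilinear over XOR: (u XOR v) * w = (u*w) XOR (v*w).
So we split each operand into its bit components and XOR the pairwise Nim products.
15 = 1 + 2 + 4 + 8 (as XOR of powers of 2).
3 = 1 + 2 (as XOR of powers of 2).
Using the standard Nim-product table on single bits:
  2*2 = 3,   2*4 = 8,   2*8 = 12,
  4*4 = 6,   4*8 = 11,  8*8 = 13,
and  1*x = x (identity), k*l = l*k (commutative).
Pairwise Nim products:
  1 * 1 = 1
  1 * 2 = 2
  2 * 1 = 2
  2 * 2 = 3
  4 * 1 = 4
  4 * 2 = 8
  8 * 1 = 8
  8 * 2 = 12
XOR them: 1 XOR 2 XOR 2 XOR 3 XOR 4 XOR 8 XOR 8 XOR 12 = 10.
Result: 15 * 3 = 10 (in Nim).

10


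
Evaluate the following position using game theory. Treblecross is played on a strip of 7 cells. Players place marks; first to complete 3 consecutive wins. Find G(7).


Treblecross: place X on empty cells; 3-in-a-row wins.
Playing within two cells of an existing X lets the opponent win at once, so sensible play treats the cells i-2..i+2 around each X as dead. The player left with no safe cell loses, so this is a normal-play take-away game on strips of safe cells.
Placing X at cell i (0-indexed) of a strip of k safe cells leaves independent strips of sizes max(0, i-2) and max(0, k-i-3). Hence G(k) = mex{ G(max(0,i-2)) XOR G(max(0,k-i-3)) : 0 <= i < k }, with G(0) = 0.
G(1): splits (0,0):0^0=0 -> mex({0}) = 1
G(2): splits (0,0):0^0=0 -> mex({0}) = 1
G(3): splits (0,0):0^0=0 -> mex({0}) = 1
G(4): splits (0,1):0^1=1 (0,0):0^0=0 -> mex({0, 1}) = 2
G(5): splits (0,2):0^1=1 (0,1):0^1=1 (0,0):0^0=0 -> mex({0, 1}) = 2
G(6) = mex({1}) = 0
G(7) = mex({0, 1, 2}) = 3
Therefore G(7) = 3.

3


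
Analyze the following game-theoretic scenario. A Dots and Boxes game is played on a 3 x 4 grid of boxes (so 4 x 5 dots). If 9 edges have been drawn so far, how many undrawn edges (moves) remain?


Grid: 3 x 4 boxes, i.e. 4 rows and 5 columns of dots.
Horizontal edges: (rows + 1) * cols = 4 * 4 = 16
Vertical edges: rows * (cols + 1) = 3 * 5 = 15
Total edges: 16 + 15 = 31
Edges drawn: 9
Remaining: 31 - 9 = 22

22


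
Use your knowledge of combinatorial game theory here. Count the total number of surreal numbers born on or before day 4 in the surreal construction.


Day 0: {|} = 0 is born. Count = 1.
Day n: the number of surreal numbers born by day n is 2^(n+1) - 1.
By day 0: 2^1 - 1 = 1
By day 1: 2^2 - 1 = 3
By day 2: 2^3 - 1 = 7
By day 3: 2^4 - 1 = 15
By day 4: 2^5 - 1 = 31
By day 4: 31 surreal numbers.

31


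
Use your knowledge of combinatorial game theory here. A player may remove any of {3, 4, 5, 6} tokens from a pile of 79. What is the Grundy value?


The subtraction set is S = {3, 4, 5, 6}.
G(k) = mex{ G(k - s) : s in S, s <= k }. We compute iteratively: G(0) = 0.
G(1) = mex({}) = 0
G(2) = mex({}) = 0
G(3) = mex({0}) = 1
G(4) = mex({0}) = 1
G(5) = mex({0}) = 1
G(6) = mex({0, 1}) = 2
G(7) = mex({0, 1}) = 2
G(8) = mex({0, 1}) = 2
G(9) = mex({1, 2}) = 0
G(10) = mex({1, 2}) = 0
G(11) = mex({1, 2}) = 0
G(12) = mex({0, 2}) = 1
G(13) = mex({0, 2}) = 1
G(14) = mex({0, 2}) = 1
Observe that G(9)..G(14) = 0, 0, 0, 1, 1, 1 repeats G(0)..G(5) = 0, 0, 0, 1, 1, 1.
For k >= max(S) = 6, G(k) is determined by the previous 6 values G(k-6)..G(k-1); a window of 6 consecutive values has recurred shifted by 9, so by induction G(k + 9) = G(k) for all k >= 0: the sequence is periodic from the start with period 9.
One period: G(0..8) = 0, 0, 0, 1, 1, 1, 2, 2, 2.
79 mod 9 = 7, so G(79) = G(7) = 2.

2


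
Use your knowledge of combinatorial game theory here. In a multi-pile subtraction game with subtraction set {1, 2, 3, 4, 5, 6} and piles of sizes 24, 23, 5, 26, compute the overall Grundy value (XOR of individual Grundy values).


Subtraction set: {1, 2, 3, 4, 5, 6}
For this subtraction set, G(n) = n mod 7 (period = max + 1 = 7).
Pile 1 (size 24): G(24) = 24 mod 7 = 3
Pile 2 (size 23): G(23) = 23 mod 7 = 2
Pile 3 (size 5): G(5) = 5 mod 7 = 5
Pile 4 (size 26): G(26) = 26 mod 7 = 5
Total Grundy value = XOR of all: 3 XOR 2 XOR 5 XOR 5 = 1

1


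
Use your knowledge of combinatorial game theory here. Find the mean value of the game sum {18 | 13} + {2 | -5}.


G1 = {18 | 13}, G2 = {2 | -5}
Each is a switch {a | b} with numbers a > b; its mean value is (a + b)/2, and mean value is additive over game sums: m(G1 + G2) = m(G1) + m(G2).
Mean of G1 = (18 + (13))/2 = 31/2 = 31/2
Mean of G2 = (2 + (-5))/2 = -3/2 = -3/2
Mean of G1 + G2 = 31/2 + -3/2 = 14

14


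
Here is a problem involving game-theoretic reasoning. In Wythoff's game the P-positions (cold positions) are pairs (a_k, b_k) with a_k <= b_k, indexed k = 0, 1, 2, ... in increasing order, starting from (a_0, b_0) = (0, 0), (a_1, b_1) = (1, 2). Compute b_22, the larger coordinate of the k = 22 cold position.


By Wythoff's theorem, a_k = floor(k * phi) and b_k = floor(k * phi^2) = a_k + k, where phi = (1 + sqrt(5))/2 is the golden ratio.
phi = (1 + sqrt(5))/2 = 1.618034
phi^2 = phi + 1 = 2.618034
k = 22
k * phi^2 = 22 * 2.618034 = 57.596748
b_22 = floor(k * phi^2) = 57 (check: a_22 + k = 35 + 22 = 57)

57


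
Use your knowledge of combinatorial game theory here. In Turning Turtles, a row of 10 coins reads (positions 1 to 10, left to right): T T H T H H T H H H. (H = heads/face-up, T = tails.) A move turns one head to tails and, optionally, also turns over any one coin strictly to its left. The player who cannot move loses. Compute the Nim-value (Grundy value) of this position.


Coins: T T H T H H T H H H
Key fact: a single head at position k behaves exactly like a Nim heap of size k (turning it to T and optionally flipping a coin at j < k corresponds to moving the heap from k to j, or to 0), and heads combine as a disjunctive sum (two heads at the same place would cancel, matching j XOR j = 0). So the Nim-value is the XOR of the 1-indexed positions of the heads.
Face-up positions (1-indexed): [3, 5, 6, 8, 9, 10]
XOR 0 with 3: 0 XOR 3 = 3
XOR 3 with 5: 3 XOR 5 = 6
XOR 6 with 6: 6 XOR 6 = 0
XOR 0 with 8: 0 XOR 8 = 8
XOR 8 with 9: 8 XOR 9 = 1
XOR 1 with 10: 1 XOR 10 = 11
Nim-value = 11

11


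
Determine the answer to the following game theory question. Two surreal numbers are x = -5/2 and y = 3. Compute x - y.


x = -5/2, y = 3
Converting to common denominator: 2
x = -5/2, y = 6/2
x - y = -5/2 - 3 = -11/2

-11/2


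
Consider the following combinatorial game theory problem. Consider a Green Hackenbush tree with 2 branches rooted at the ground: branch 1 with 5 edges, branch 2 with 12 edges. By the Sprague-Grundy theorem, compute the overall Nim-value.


The tree has 2 branches from the ground vertex.
In Green Hackenbush, the Nim-value of a simple path of length k is k.
Branch 1: length 5, Nim-value = 5
Branch 2: length 12, Nim-value = 12
Total Nim-value = XOR of all branch values:
0 XOR 5 = 5
5 XOR 12 = 9
Nim-value of the tree = 9

9


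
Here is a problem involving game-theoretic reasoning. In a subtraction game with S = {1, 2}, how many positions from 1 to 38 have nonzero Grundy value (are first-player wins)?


Subtraction set S = {1, 2}, so G(n) = n mod 3.
G(n) = 0 when n is a multiple of 3.
Multiples of 3 in [1, 38]: 12
N-positions (nonzero Grundy) = 38 - 12 = 26

26


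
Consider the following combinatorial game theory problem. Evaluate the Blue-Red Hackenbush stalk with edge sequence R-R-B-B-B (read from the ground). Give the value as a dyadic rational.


Edges (from ground): R-R-B-B-B
By Berlekamp's sign-expansion rule, a Blue-Red Hackenbush stalk has the value of the surreal number whose sign sequence is the edge sequence with B -> + and R -> -.
Sign sequence: --+++
Trace the sign expansion in the surreal number tree, starting from 0:
Edge 1: R (sign -) -> bounds (-inf, 0), value = -1
Edge 2: R (sign -) -> bounds (-inf, -1), value = -2
Edge 3: B (sign +) -> bounds (-2, -1), value = -3/2
Edge 4: B (sign +) -> bounds (-3/2, -1), value = -5/4
Edge 5: B (sign +) -> bounds (-5/4, -1), value = -9/8
Game value = -9/8

-9/8


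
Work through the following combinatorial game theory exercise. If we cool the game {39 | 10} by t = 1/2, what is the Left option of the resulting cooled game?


Original game: {39 | 10} (a switch {a | b} with a > b).
Cooling by t (for t below the temperature (a - b)/2 = 29/2) taxes each move by t: {a | b} cooled by t is {a - t | b + t}.
Cooling amount: t = 1/2
Cooled Left option: 39 - 1/2 = 77/2
Cooled Right option: 10 + 1/2 = 21/2
Cooled game: {77/2 | 21/2}
Left option = 77/2

77/2


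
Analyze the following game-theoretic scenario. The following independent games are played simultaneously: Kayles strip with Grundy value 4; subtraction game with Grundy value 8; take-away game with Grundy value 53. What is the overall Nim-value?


By the Sprague-Grundy theorem, the Grundy value of a sum of games is the XOR of individual Grundy values.
Kayles strip: Grundy value = 4. Running XOR: 0 XOR 4 = 4
subtraction game: Grundy value = 8. Running XOR: 4 XOR 8 = 12
take-away game: Grundy value = 53. Running XOR: 12 XOR 53 = 57
The combined Grundy value is 57.

57


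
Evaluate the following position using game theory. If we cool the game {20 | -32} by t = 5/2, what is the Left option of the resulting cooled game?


Original game: {20 | -32} (a switch {a | b} with a > b).
Cooling by t (for t below the temperature (a - b)/2 = 26) taxes each move by t: {a | b} cooled by t is {a - t | b + t}.
Cooling amount: t = 5/2
Cooled Left option: 20 - 5/2 = 35/2
Cooled Right option: -32 + 5/2 = -59/2
Cooled game: {35/2 | -59/2}
Left option = 35/2

35/2


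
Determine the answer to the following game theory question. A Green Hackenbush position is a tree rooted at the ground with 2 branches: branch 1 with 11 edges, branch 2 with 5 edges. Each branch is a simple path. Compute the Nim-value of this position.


The tree has 2 branches from the ground vertex.
In Green Hackenbush, the Nim-value of a simple path of length k is k.
Branch 1: length 11, Nim-value = 11
Branch 2: length 5, Nim-value = 5
Total Nim-value = XOR of all branch values:
0 XOR 11 = 11
11 XOR 5 = 14
Nim-value of the tree = 14

14


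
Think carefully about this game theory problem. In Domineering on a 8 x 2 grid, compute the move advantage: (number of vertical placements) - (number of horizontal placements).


Board is 8 x 2 (rows x cols).
Left (vertical) placements: (rows-1) * cols = 7 * 2 = 14
Right (horizontal) placements: rows * (cols-1) = 8 * 1 = 8
Advantage = Left - Right = 14 - 8 = 6

6


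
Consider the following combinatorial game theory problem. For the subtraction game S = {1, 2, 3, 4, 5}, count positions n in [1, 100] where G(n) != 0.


Subtraction set S = {1, 2, 3, 4, 5}, so G(n) = n mod 6.
G(n) = 0 when n is a multiple of 6.
Multiples of 6 in [1, 100]: 16
N-positions (nonzero Grundy) = 100 - 16 = 84

84


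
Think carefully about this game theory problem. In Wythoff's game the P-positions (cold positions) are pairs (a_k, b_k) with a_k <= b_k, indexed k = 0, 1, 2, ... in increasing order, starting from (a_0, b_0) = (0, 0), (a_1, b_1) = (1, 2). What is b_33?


By Wythoff's theorem, a_k = floor(k * phi) and b_k = floor(k * phi^2) = a_k + k, where phi = (1 + sqrt(5))/2 is the golden ratio.
phi = (1 + sqrt(5))/2 = 1.618034
phi^2 = phi + 1 = 2.618034
k = 33
k * phi^2 = 33 * 2.618034 = 86.395122
b_33 = floor(k * phi^2) = 86 (check: a_33 + k = 53 + 33 = 86)

86


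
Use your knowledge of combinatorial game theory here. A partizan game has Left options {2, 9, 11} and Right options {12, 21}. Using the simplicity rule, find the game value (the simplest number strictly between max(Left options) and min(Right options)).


Left options: {2, 9, 11}, max = 11
Right options: {12, 21}, min = 12
All options are numbers and max(Left) < min(Right), so by the simplicity theorem the value is the simplest (earliest-born) number strictly between 11 and 12.
No integer lies strictly between 11 and 12, so the value is the dyadic rational m/2^k in the interval with the smallest k (then m odd); search k = 1, 2, ...:
Denominator 2: 23/2 lies strictly between 11 and 12 -- found.
The simplest number in the interval is 23/2.
Game value = 23/2

23/2


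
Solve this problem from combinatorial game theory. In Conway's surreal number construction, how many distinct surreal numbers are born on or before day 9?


Day 0: {|} = 0 is born. Count = 1.
Day n: the number of surreal numbers born by day n is 2^(n+1) - 1.
By day 0: 2^1 - 1 = 1
By day 1: 2^2 - 1 = 3
By day 2: 2^3 - 1 = 7
By day 3: 2^4 - 1 = 15
By day 4: 2^5 - 1 = 31
By day 5: 2^6 - 1 = 63
By day 6: 2^7 - 1 = 127
By day 7: 2^8 - 1 = 255
By day 8: 2^9 - 1 = 511
By day 9: 2^10 - 1 = 1023
By day 9: 1023 surreal numbers.

1023


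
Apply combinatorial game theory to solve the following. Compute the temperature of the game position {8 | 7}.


The game is {8 | 7}, a switch {a | b} with numbers a > b.
Cooling {a | b} by t gives {a - t | b + t}, which stops being hot when a - t = b + t, i.e. at t = (a - b)/2. So the temperature of a switch is (a - b)/2.
Temperature = (Left option - Right option) / 2
= (8 - (7)) / 2
= 1 / 2
= 1/2

1/2


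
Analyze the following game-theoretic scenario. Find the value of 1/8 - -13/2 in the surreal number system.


x = 1/8, y = -13/2
Converting to common denominator: 8
x = 1/8, y = -52/8
x - y = 1/8 - -13/2 = 53/8

53/8


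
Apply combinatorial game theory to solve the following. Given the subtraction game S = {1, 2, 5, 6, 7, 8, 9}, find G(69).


The subtraction set is S = {1, 2, 5, 6, 7, 8, 9}.
G(k) = mex{ G(k - s) : s in S, s <= k }. We compute iteratively: G(0) = 0.
G(1) = mex({0}) = 1
G(2) = mex({0, 1}) = 2
G(3) = mex({1, 2}) = 0
G(4) = mex({0, 2}) = 1
G(5) = mex({0, 1}) = 2
G(6) = mex({0, 1, 2}) = 3
G(7) = mex({0, 1, 2, 3}) = 4
G(8) = mex({0, 1, 2, 3, 4}) = 5
G(9) = mex({0, 1, 2, 4, 5}) = 3
G(10) = mex({0, 1, 2, 3, 5}) = 4
G(11) = mex({0, 1, 2, 3, 4}) = 5
G(12) = mex({0, 1, 2, 3, 4, 5}) = 6
G(13) = mex({1, 2, 3, 4, 5, 6}) = 0
G(14) = mex({0, 2, 3, 4, 5, 6}) = 1
G(15) = mex({0, 1, 3, 4, 5}) = 2
G(16) = mex({1, 2, 3, 4, 5}) = 0
G(17) = mex({0, 2, 3, 4, 5, 6}) = 1
G(18) = mex({0, 1, 3, 4, 5, 6}) = 2
G(19) = mex({0, 1, 2, 4, 5, 6}) = 3
G(20) = mex({0, 1, 2, 3, 5, 6}) = 4
G(21) = mex({0, 1, 2, 3, 4, 6}) = 5
Observe that G(13)..G(21) = 0, 1, 2, 0, 1, 2, 3, 4, 5 repeats G(0)..G(8) = 0, 1, 2, 0, 1, 2, 3, 4, 5.
For k >= max(S) = 9, G(k) is determined by the previous 9 values G(k-9)..G(k-1); a window of 9 consecutive values has recurred shifted by 13, so by induction G(k + 13) = G(k) for all k >= 0: the sequence is periodic from the start with period 13.
One period: G(0..12) = 0, 1, 2, 0, 1, 2, 3, 4, 5, 3, 4, 5, 6.
69 mod 13 = 4, so G(69) = G(4) = 1.

1


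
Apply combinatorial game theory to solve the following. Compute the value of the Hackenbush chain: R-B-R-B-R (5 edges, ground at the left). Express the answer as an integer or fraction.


Edges (from ground): R-B-R-B-R
By Berlekamp's sign-expansion rule, a Blue-Red Hackenbush stalk has the value of the surreal number whose sign sequence is the edge sequence with B -> + and R -> -.
Sign sequence: -+-+-
Trace the sign expansion in the surreal number tree, starting from 0:
Edge 1: R (sign -) -> bounds (-inf, 0), value = -1
Edge 2: B (sign +) -> bounds (-1, 0), value = -1/2
Edge 3: R (sign -) -> bounds (-1, -1/2), value = -3/4
Edge 4: B (sign +) -> bounds (-3/4, -1/2), value = -5/8
Edge 5: R (sign -) -> bounds (-3/4, -5/8), value = -11/16
Game value = -11/16

-11/16


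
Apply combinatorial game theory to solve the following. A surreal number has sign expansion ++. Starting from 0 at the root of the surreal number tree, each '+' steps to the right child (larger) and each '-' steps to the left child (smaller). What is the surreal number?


Sign expansion: ++
Rule: track bounds (lo, hi), initially (-inf, +inf). On '+', the current value becomes lo and we move to the simplest number in (value, hi): value + 1 if hi = +inf, otherwise the midpoint (value + hi)/2. On '-', the current value becomes hi and we move to value - 1 if lo = -inf, otherwise the midpoint (lo + value)/2.
Start at 0.
Step 1: sign = +, move right. Bounds: (0, +inf). Value = 1
Step 2: sign = +, move right. Bounds: (1, +inf). Value = 2
The surreal number with sign expansion ++ is 2.

2


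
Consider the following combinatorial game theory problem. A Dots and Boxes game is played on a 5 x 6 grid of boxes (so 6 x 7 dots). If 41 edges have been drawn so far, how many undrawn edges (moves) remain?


Grid: 5 x 6 boxes, i.e. 6 rows and 7 columns of dots.
Horizontal edges: (rows + 1) * cols = 6 * 6 = 36
Vertical edges: rows * (cols + 1) = 5 * 7 = 35
Total edges: 36 + 35 = 71
Edges drawn: 41
Remaining: 71 - 41 = 30

30


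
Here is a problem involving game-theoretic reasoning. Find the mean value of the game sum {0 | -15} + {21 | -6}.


G1 = {0 | -15}, G2 = {21 | -6}
Each is a switch {a | b} with numbers a > b; its mean value is (a + b)/2, and mean value is additive over game sums: m(G1 + G2) = m(G1) + m(G2).
Mean of G1 = (0 + (-15))/2 = -15/2 = -15/2
Mean of G2 = (21 + (-6))/2 = 15/2 = 15/2
Mean of G1 + G2 = -15/2 + 15/2 = 0

0


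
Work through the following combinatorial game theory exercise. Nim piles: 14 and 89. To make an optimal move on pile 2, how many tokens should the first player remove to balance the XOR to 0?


Piles: 14 and 89
Current XOR: 14 XOR 89 = 87 (non-zero, so this is an N-position).
To make the XOR zero, we need to find a move that balances the piles.
For pile 2 (size 89): target = 89 XOR 87 = 14
We reduce pile 2 from 89 to 14.
Tokens removed: 89 - 14 = 75
Verification: 14 XOR 14 = 0

75
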